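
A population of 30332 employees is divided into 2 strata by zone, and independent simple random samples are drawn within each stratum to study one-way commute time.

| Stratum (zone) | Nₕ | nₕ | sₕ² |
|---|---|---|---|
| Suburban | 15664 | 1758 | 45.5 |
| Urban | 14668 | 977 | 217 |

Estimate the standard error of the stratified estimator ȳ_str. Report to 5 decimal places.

0.23368

Var(ȳ_str) = Σₕ Wₕ²(1 − fₕ)sₕ²/nₕ with Wₕ = Nₕ/N, N = 30332.
Suburban: Wₕ = 0.51641830; term = 0.51641830²·(1 − 0.11223187)·45.5/1758 = 0.0061276695.
Urban: Wₕ = 0.48358170; term = 0.48358170²·(1 − 0.06660758)·217/977 = 0.04848073.
Sum = 0.0546084.
SE = √(0.0546084) = 0.23368.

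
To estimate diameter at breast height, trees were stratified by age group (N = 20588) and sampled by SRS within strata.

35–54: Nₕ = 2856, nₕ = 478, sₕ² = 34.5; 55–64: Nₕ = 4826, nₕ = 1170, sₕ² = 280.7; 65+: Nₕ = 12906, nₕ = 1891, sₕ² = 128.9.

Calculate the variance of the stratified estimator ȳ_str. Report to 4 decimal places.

Var(ȳ_str) = Σₕ Wₕ²(1 − fₕ)sₕ²/nₕ with Wₕ = Nₕ/N, N = 20588.
35–54: Wₕ = 0.13872159; term = 0.13872159²·(1 − 0.16736695)·34.5/478 = 0.0011564662.
55–64: Wₕ = 0.23440839; term = 0.23440839²·(1 − 0.24243680)·280.7/1170 = 0.0099866938.
65+: Wₕ = 0.62687002; term = 0.62687002²·(1 − 0.14652100)·128.9/1891 = 0.022861737.
Sum = 0.034004897.

0.0340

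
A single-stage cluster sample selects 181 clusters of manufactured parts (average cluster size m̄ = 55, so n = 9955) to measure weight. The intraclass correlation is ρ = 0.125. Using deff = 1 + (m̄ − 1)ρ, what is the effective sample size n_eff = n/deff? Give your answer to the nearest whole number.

1285

deff = 1 + (55 − 1)·0.125 = 1 + 6.75 = 7.75.
n_eff = 9955 / 7.75 = 1285.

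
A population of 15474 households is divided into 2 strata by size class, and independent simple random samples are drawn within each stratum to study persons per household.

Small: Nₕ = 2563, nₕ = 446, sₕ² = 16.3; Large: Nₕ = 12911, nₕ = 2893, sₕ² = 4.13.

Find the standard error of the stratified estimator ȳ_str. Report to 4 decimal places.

Var(ȳ_str) = Σₕ Wₕ²(1 − fₕ)sₕ²/nₕ with Wₕ = Nₕ/N, N = 15474.
Small: Wₕ = 0.16563267; term = 0.16563267²·(1 − 0.17401483)·16.3/446 = 8.2816529 × 10^-4.
Large: Wₕ = 0.83436733; term = 0.83436733²·(1 − 0.22407250)·4.13/2893 = 7.711473 × 10^-4.
Sum = 0.0015993126.
SE = √(0.0015993126) = 0.0400.

0.0400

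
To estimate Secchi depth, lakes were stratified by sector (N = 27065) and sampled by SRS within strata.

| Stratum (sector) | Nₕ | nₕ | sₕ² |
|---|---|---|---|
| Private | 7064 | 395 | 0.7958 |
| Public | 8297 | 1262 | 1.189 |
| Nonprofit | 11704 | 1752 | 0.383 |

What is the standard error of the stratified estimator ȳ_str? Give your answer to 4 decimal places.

0.0155

Var(ȳ_str) = Σₕ Wₕ²(1 − fₕ)sₕ²/nₕ with Wₕ = Nₕ/N, N = 27065.
Private: Wₕ = 0.26100129; term = 0.26100129²·(1 − 0.05591733)·0.7958/395 = 1.2956932 × 10^-4.
Public: Wₕ = 0.30655829; term = 0.30655829²·(1 − 0.15210317)·1.189/1262 = 7.5074358 × 10^-5.
Nonprofit: Wₕ = 0.43244042; term = 0.43244042²·(1 − 0.14969241)·0.383/1752 = 3.4761082 × 10^-5.
Sum = 2.3940476 × 10^-4.
SE = √(2.3940476 × 10^-4) = 0.0155.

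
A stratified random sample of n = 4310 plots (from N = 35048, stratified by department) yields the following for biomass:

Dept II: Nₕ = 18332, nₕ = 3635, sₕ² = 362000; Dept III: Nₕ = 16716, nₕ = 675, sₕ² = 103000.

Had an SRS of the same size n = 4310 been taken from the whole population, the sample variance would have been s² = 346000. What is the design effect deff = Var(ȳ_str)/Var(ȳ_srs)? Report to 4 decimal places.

Var(ȳ_str) = Σ Wₕ²(1−fₕ)sₕ²/nₕ with Wₕ = Nₕ/35048:
  Dept II: (18332/35048)²·(1−3635/18332)·362000/3635 = 21.843198
  Dept III: (16716/35048)²·(1−675/16716)·103000/675 = 33.309704
  → Var(ȳ_str) = 55.152902.
Var(ȳ_srs) = (1 − 4310/35048)·346000/4310 = 70.406247.
deff = 55.152902 / 70.406247 = 0.7834.

0.7834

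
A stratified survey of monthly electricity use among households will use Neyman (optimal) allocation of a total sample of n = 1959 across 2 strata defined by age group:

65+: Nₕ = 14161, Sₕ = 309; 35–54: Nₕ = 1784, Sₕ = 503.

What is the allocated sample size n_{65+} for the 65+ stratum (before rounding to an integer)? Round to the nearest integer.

1626

Neyman allocation: nₕ = n·NₕSₕ / Σⱼ NⱼSⱼ.
Σ NⱼSⱼ = 14161·309 + 1784·503 = 5.273101 × 10^6.
n_{65+} = 1959·14161·309 / (5.273101 × 10^6) = 1626.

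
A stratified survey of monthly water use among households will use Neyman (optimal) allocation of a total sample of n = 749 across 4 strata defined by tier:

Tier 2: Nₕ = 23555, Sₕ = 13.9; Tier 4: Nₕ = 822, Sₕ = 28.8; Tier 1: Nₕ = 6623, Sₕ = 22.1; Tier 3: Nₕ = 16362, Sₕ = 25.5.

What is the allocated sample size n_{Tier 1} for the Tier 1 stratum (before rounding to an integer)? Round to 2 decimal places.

119.85

Neyman allocation: nₕ = n·NₕSₕ / Σⱼ NⱼSⱼ.
Σ NⱼSⱼ = 23555·13.9 + 822·28.8 + 6623·22.1 + 16362·25.5 = 914687.4.
n_{Tier 1} = 749·6623·22.1 / 914687.4 = 119.85.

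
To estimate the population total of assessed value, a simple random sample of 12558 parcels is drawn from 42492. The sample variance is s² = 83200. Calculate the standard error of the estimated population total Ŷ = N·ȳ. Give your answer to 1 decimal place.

Var(Ŷ) = N²·Var(ȳ) = N²·(1 − n/N)·s²/n.
f = 12558/42492 = 0.29553798; Var(ȳ) = 0.70446202·83200/12558 = 4.6672432.
Var(Ŷ) = 42492² · 4.6672432 = 8.4270346 × 10^9.
SE(Ŷ) = √(8.4270346 × 10^9) = 91798.9.

91798.9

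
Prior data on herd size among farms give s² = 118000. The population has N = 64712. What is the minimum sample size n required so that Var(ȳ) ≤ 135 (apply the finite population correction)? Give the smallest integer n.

Without fpc, n₀ = s²/D = 118000/135 = 874.0741.
With fpc, (1 − n/N)·s²/n ≤ D requires n ≥ n₀/(1 + n₀/N) = 874.0741/(1 + 874.0741/64712) = 862.4252.
Rounding up, n = 863.

863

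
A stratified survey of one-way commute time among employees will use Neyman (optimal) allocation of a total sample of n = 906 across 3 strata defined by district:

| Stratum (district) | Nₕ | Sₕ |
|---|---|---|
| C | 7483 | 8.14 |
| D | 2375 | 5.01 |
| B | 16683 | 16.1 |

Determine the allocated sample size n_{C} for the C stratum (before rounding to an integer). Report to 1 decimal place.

161.6

Neyman allocation: nₕ = n·NₕSₕ / Σⱼ NⱼSⱼ.
Σ NⱼSⱼ = 7483·8.14 + 2375·5.01 + 16683·16.1 = 341406.67.
n_{C} = 906·7483·8.14 / 341406.67 = 161.6.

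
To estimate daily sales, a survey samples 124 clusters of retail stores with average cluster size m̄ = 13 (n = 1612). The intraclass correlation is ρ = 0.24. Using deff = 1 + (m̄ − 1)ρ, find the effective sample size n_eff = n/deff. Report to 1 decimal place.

415.5

deff = 1 + (13 − 1)·0.24 = 1 + 2.88 = 3.88.
n_eff = 1612 / 3.88 = 415.5.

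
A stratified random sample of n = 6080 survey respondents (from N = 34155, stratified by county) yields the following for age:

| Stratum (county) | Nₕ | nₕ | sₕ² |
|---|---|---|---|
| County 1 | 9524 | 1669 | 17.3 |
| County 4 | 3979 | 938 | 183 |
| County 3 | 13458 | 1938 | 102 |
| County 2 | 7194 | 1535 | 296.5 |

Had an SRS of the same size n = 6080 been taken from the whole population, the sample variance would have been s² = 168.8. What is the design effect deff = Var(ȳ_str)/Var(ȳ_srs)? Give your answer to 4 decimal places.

0.7197

Var(ȳ_str) = Σ Wₕ²(1−fₕ)sₕ²/nₕ with Wₕ = Nₕ/34155:
  County 1: (9524/34155)²·(1−1669/9524)·17.3/1669 = 6.6473227 × 10^-4
  County 4: (3979/34155)²·(1−938/3979)·183/938 = 0.002023625
  County 3: (13458/34155)²·(1−1938/13458)·102/1938 = 0.0069947279
  County 2: (7194/34155)²·(1−1535/7194)·296.5/1535 = 0.0067408997
  → Var(ȳ_str) = 0.016423985.
Var(ȳ_srs) = (1 − 6080/34155)·168.8/6080 = 0.022820983.
deff = 0.016423985 / 0.022820983 = 0.7197.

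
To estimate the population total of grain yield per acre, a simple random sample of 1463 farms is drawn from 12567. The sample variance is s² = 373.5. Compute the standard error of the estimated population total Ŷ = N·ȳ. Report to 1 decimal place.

5968.7

Var(Ŷ) = N²·Var(ȳ) = N²·(1 − n/N)·s²/n.
f = 1463/12567 = 0.11641601; Var(ȳ) = 0.88358399·373.5/1463 = 0.22557664.
Var(Ŷ) = 12567² · 0.22557664 = 3.5625203 × 10^7.
SE(Ŷ) = √(3.5625203 × 10^7) = 5968.7.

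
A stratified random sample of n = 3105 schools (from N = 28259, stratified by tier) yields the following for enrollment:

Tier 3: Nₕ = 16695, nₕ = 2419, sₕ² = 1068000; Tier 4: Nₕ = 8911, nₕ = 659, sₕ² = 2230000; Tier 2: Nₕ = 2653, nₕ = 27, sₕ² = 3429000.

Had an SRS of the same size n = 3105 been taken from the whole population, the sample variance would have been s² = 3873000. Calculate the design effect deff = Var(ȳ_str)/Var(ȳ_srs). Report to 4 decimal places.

1.3972

Var(ȳ_str) = Σ Wₕ²(1−fₕ)sₕ²/nₕ with Wₕ = Nₕ/28259:
  Tier 3: (16695/28259)²·(1−2419/16695)·1068000/2419 = 131.76946
  Tier 4: (8911/28259)²·(1−659/8911)·2230000/659 = 311.59576
  Tier 2: (2653/28259)²·(1−27/2653)·3429000/27 = 1107.955
  → Var(ȳ_str) = 1551.3202.
Var(ȳ_srs) = (1 − 3105/28259)·3873000/3105 = 1110.2893.
deff = 1551.3202 / 1110.2893 = 1.3972.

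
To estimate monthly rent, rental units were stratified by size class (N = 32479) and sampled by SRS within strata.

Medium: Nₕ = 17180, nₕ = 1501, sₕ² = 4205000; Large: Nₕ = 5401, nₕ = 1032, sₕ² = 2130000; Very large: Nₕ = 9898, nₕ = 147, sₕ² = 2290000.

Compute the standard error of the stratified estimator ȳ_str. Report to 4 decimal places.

Var(ȳ_str) = Σₕ Wₕ²(1 − fₕ)sₕ²/nₕ with Wₕ = Nₕ/N, N = 32479.
Medium: Wₕ = 0.52895717; term = 0.52895717²·(1 − 0.08736903)·4205000/1501 = 715.35486.
Large: Wₕ = 0.16629207; term = 0.16629207²·(1 − 0.19107573)·2130000/1032 = 46.169038.
Very large: Wₕ = 0.30475076; term = 0.30475076²·(1 − 0.01485149)·2290000/147 = 1425.3104.
Sum = 2186.8343.
SE = √(2186.8343) = 46.7636.

46.7636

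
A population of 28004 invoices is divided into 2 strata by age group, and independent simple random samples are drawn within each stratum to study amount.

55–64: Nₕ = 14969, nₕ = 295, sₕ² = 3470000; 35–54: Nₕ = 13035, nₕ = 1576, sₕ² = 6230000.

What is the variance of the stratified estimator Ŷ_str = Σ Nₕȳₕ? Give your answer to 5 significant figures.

3.1742 × 10^12

Var(Ŷ_str) = Σₕ Nₕ²(1 − fₕ)sₕ²/nₕ.
55–64: 14969²·(1 − 295/14969)·3470000/295 = 2.5837397 × 10^12.
35–54: 13035²·(1 − 1576/13035)·6230000/1576 = 5.9045878 × 10^11.
Sum = 3.1741985 × 10^12.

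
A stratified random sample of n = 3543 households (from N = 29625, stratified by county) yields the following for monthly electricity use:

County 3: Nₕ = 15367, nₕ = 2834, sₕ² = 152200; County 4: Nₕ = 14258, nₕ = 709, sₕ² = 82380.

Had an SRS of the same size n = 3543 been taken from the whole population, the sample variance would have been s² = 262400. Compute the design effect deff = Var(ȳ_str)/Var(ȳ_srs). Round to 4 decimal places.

0.5730

Var(ȳ_str) = Σ Wₕ²(1−fₕ)sₕ²/nₕ with Wₕ = Nₕ/29625:
  County 3: (15367/29625)²·(1−2834/15367)·152200/2834 = 11.785343
  County 4: (14258/29625)²·(1−709/14258)·82380/709 = 25.575533
  → Var(ȳ_str) = 37.360876.
Var(ȳ_srs) = (1 − 3543/29625)·262400/3543 = 65.204146.
deff = 37.360876 / 65.204146 = 0.5730.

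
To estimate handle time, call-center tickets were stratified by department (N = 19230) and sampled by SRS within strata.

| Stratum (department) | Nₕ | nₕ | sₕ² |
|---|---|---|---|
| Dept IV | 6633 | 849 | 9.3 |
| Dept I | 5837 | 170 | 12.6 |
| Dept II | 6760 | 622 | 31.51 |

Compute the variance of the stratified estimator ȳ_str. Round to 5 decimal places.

Var(ȳ_str) = Σₕ Wₕ²(1 − fₕ)sₕ²/nₕ with Wₕ = Nₕ/N, N = 19230.
Dept IV: Wₕ = 0.34492980; term = 0.34492980²·(1 − 0.12799638)·9.3/849 = 0.0011364621.
Dept I: Wₕ = 0.30353614; term = 0.30353614²·(1 − 0.02912455)·12.6/170 = 0.0066298845.
Dept II: Wₕ = 0.35153406; term = 0.35153406²·(1 − 0.09201183)·31.51/622 = 0.0056842482.
Sum = 0.013450595.

0.01345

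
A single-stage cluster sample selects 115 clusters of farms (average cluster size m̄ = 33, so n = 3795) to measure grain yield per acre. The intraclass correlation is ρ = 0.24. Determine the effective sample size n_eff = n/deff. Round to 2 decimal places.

437.21

deff = 1 + (33 − 1)·0.24 = 1 + 7.68 = 8.68.
n_eff = 3795 / 8.68 = 437.21.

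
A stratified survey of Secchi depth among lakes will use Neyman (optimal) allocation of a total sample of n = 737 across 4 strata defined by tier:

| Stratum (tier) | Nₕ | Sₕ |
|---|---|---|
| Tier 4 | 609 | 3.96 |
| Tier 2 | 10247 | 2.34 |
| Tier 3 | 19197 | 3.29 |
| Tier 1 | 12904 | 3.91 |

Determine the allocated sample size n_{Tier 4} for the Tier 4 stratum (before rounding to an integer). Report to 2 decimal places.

12.70

Neyman allocation: nₕ = n·NₕSₕ / Σⱼ NⱼSⱼ.
Σ NⱼSⱼ = 609·3.96 + 10247·2.34 + 19197·3.29 + 12904·3.91 = 140002.39.
n_{Tier 4} = 737·609·3.96 / 140002.39 = 12.70.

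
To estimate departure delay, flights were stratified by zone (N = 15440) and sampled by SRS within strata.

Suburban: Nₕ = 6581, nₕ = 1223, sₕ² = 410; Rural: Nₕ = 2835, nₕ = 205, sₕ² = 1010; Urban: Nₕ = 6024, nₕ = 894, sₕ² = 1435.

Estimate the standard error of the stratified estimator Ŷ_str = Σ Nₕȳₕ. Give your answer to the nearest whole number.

9908

Var(Ŷ_str) = Σₕ Nₕ²(1 − fₕ)sₕ²/nₕ.
Suburban: 6581²·(1 − 1223/6581)·410/1223 = 1.182094 × 10^7.
Rural: 2835²·(1 − 205/2835)·1010/205 = 3.6734685 × 10^7.
Urban: 6024²·(1 − 894/6024)·1435/894 = 4.9604001 × 10^7.
Sum = 9.8159626 × 10^7.
SE = √(9.8159626 × 10^7) = 9908.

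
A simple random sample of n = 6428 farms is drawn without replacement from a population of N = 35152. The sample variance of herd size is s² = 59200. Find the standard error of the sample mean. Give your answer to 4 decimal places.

Under SRS without replacement, Var(ȳ) = (1 − f)·s²/n with f = n/N = 6428/35152 = 0.18286299.
Var(ȳ) = (1 − 0.18286299)·59200/6428 = 0.81713701·9.2097075 = 7.5255928.
SE(ȳ) = √(7.5255928) = 2.7433.

2.7433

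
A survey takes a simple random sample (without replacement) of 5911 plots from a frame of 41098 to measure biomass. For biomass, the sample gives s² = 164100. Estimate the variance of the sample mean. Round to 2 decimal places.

Under SRS without replacement, Var(ȳ) = (1 − f)·s²/n with f = n/N = 5911/41098 = 0.14382695.
Var(ȳ) = (1 − 0.14382695)·164100/5911 = 0.85617305·27.7618 = 23.768905.

23.77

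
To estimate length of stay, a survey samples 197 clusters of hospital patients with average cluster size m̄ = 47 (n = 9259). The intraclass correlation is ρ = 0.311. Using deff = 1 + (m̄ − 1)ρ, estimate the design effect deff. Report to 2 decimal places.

deff = 1 + (47 − 1)·0.311 = 1 + 14.306 = 15.306.

15.31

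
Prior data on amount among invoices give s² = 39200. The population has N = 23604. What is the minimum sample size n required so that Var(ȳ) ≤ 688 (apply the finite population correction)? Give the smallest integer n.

57

Without fpc, n₀ = s²/D = 39200/688 = 56.9767.
With fpc, (1 − n/N)·s²/n ≤ D requires n ≥ n₀/(1 + n₀/N) = 56.9767/(1 + 56.9767/23604) = 56.8395.
Rounding up, n = 57.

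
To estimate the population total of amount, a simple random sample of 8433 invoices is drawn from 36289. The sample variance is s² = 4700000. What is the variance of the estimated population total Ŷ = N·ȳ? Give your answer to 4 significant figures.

Var(Ŷ) = N²·Var(ȳ) = N²·(1 − n/N)·s²/n.
f = 8433/36289 = 0.23238447; Var(ȳ) = 0.76761553·4700000/8433 = 427.81845.
Var(Ŷ) = 36289² · 427.81845 = 5.6339049 × 10^11.

5.634 × 10^11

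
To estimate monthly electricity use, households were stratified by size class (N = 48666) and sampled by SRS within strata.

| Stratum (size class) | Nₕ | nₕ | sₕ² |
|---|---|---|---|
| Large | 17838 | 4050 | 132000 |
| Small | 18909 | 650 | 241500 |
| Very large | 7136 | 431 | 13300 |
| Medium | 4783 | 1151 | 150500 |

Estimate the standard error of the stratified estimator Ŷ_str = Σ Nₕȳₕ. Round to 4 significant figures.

Var(Ŷ_str) = Σₕ Nₕ²(1 − fₕ)sₕ²/nₕ.
Large: 17838²·(1 − 4050/17838)·132000/4050 = 8.0161594 × 10^9.
Small: 18909²·(1 − 650/18909)·241500/650 = 1.2827716 × 10^11.
Very large: 7136²·(1 − 431/7136)·13300/431 = 1.4764814 × 10^9.
Medium: 4783²·(1 − 1151/4783)·150500/1151 = 2.271472 × 10^9.
Sum = 1.4004127 × 10^11.
SE = √(1.4004127 × 10^11) = 374200.

374200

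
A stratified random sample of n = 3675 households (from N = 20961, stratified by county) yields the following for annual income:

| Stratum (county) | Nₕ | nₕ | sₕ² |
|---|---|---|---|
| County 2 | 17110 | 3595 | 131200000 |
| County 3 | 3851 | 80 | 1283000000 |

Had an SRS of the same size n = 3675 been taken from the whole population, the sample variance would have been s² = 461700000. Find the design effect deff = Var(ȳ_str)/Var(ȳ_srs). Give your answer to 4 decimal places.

5.3017

Var(ȳ_str) = Σ Wₕ²(1−fₕ)sₕ²/nₕ with Wₕ = Nₕ/20961:
  County 2: (17110/20961)²·(1−3595/17110)·131200000/3595 = 19207.773
  County 3: (3851/20961)²·(1−80/3851)·1283000000/80 = 530081.59
  → Var(ȳ_str) = 549289.36.
Var(ȳ_srs) = (1 − 3675/20961)·461700000/3675 = 103606.03.
deff = 549289.36 / 103606.03 = 5.3017.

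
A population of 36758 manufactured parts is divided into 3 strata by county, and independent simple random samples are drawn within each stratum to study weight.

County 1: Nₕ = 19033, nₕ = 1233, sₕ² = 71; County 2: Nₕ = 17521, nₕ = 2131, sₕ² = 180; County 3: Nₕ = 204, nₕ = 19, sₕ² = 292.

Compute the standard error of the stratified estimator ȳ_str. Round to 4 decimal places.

Var(ȳ_str) = Σₕ Wₕ²(1 − fₕ)sₕ²/nₕ with Wₕ = Nₕ/N, N = 36758.
County 1: Wₕ = 0.51779205; term = 0.51779205²·(1 − 0.06478222)·71/1233 = 0.01443839.
County 2: Wₕ = 0.47665814; term = 0.47665814²·(1 − 0.12162548)·180/2131 = 0.016857098.
County 3: Wₕ = 0.00554981; term = 0.00554981²·(1 − 0.09313725)·292/19 = 4.292669 × 10^-4.
Sum = 0.031724755.
SE = √(0.031724755) = 0.1781.

0.1781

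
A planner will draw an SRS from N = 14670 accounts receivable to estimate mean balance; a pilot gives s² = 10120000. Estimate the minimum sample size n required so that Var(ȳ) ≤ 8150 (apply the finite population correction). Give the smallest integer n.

Without fpc, n₀ = s²/D = 10120000/8150 = 1241.7178.
With fpc, (1 − n/N)·s²/n ≤ D requires n ≥ n₀/(1 + n₀/N) = 1241.7178/(1 + 1241.7178/14670) = 1144.8167.
Rounding up, n = 1145.

1145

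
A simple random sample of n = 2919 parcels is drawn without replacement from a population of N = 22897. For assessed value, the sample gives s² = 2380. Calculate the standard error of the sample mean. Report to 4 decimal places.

Under SRS without replacement, Var(ȳ) = (1 − f)·s²/n with f = n/N = 2919/22897 = 0.12748395.
Var(ȳ) = (1 − 0.12748395)·2380/2919 = 0.87251605·0.81534772 = 0.71140397.
SE(ȳ) = √(0.71140397) = 0.8434.

0.8434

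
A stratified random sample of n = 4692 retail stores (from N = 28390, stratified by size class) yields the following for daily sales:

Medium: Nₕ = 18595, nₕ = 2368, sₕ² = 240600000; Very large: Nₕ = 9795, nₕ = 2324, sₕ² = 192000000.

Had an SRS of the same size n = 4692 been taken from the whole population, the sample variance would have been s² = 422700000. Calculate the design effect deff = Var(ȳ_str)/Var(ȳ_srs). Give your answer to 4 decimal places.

0.6056

Var(ȳ_str) = Σ Wₕ²(1−fₕ)sₕ²/nₕ with Wₕ = Nₕ/28390:
  Medium: (18595/28390)²·(1−2368/18595)·240600000/2368 = 38037.99
  Very large: (9795/28390)²·(1−2324/9795)·192000000/2324 = 7500.9712
  → Var(ȳ_str) = 45538.961.
Var(ȳ_srs) = (1 − 4692/28390)·422700000/4692 = 75200.469.
deff = 45538.961 / 75200.469 = 0.6056.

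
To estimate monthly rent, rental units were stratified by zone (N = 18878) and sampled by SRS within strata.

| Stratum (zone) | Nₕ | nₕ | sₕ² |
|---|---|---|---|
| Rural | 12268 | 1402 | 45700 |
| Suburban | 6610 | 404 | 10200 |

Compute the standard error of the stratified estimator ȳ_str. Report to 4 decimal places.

3.8857

Var(ȳ_str) = Σₕ Wₕ²(1 − fₕ)sₕ²/nₕ with Wₕ = Nₕ/N, N = 18878.
Rural: Wₕ = 0.64985698; term = 0.64985698²·(1 − 0.11428106)·45700/1402 = 12.192694.
Suburban: Wₕ = 0.35014302; term = 0.35014302²·(1 − 0.06111952)·10200/404 = 2.9061637.
Sum = 15.098858.
SE = √(15.098858) = 3.8857.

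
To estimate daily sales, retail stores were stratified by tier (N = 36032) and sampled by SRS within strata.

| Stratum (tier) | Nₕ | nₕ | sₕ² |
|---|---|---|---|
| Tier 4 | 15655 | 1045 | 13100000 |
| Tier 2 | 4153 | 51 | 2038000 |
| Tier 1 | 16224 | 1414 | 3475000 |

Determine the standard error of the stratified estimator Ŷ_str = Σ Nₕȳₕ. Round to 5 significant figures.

2.0343 × 10^6

Var(Ŷ_str) = Σₕ Nₕ²(1 − fₕ)sₕ²/nₕ.
Tier 4: 15655²·(1 − 1045/15655)·13100000/1045 = 2.867202 × 10^12.
Tier 2: 4153²·(1 − 51/4153)·2038000/51 = 6.8075618 × 10^11.
Tier 1: 16224²·(1 − 1414/16224)·3475000/1414 = 5.9049795 × 10^11.
Sum = 4.1384561 × 10^12.
SE = √(4.1384561 × 10^12) = 2.0343 × 10^6.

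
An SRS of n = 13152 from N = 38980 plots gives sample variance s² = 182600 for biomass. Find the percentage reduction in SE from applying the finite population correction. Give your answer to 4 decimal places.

f = n/N = 13152/38980 = 0.33740380.
SE_no-fpc = √(s²/n) = 3.7260998; SE_fpc = √((1−f)s²/n) = 3.0330457.
Ratio = √(1−f) = 0.81400012. Reduction = 100·(1 − 0.81400012) = 18.6000%.

18.6000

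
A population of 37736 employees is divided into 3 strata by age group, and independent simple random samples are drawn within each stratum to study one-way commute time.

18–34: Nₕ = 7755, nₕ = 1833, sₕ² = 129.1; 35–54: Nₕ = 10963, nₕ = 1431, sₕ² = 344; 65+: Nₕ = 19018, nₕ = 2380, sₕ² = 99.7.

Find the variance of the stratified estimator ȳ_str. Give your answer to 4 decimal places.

0.0292

Var(ȳ_str) = Σₕ Wₕ²(1 − fₕ)sₕ²/nₕ with Wₕ = Nₕ/N, N = 37736.
18–34: Wₕ = 0.20550668; term = 0.20550668²·(1 − 0.23636364)·129.1/1833 = 0.0022714452.
35–54: Wₕ = 0.29051834; term = 0.29051834²·(1 − 0.13052996)·344/1431 = 0.017640892.
65+: Wₕ = 0.50397498; term = 0.50397498²·(1 − 0.12514460)·99.7/2380 = 0.0093083443.
Sum = 0.029220682.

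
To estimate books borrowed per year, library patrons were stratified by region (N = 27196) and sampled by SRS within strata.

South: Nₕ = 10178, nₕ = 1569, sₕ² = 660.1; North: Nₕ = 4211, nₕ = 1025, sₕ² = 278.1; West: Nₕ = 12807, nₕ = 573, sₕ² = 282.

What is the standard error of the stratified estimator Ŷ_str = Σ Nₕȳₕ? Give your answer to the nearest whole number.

Var(Ŷ_str) = Σₕ Nₕ²(1 − fₕ)sₕ²/nₕ.
South: 10178²·(1 − 1569/10178)·660.1/1569 = 3.6863956 × 10^7.
North: 4211²·(1 − 1025/4211)·278.1/1025 = 3.6400566 × 10^6.
West: 12807²·(1 − 573/12807)·282/573 = 7.7109941 × 10^7.
Sum = 1.1761395 × 10^8.
SE = √(1.1761395 × 10^8) = 10845.

10845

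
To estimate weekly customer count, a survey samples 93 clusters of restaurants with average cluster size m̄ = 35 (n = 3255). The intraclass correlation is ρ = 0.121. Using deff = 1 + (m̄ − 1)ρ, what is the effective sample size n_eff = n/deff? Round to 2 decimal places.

636.49

deff = 1 + (35 − 1)·0.121 = 1 + 4.114 = 5.114.
n_eff = 3255 / 5.114 = 636.49.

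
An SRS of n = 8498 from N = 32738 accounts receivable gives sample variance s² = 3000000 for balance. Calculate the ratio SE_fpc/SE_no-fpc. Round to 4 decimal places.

f = n/N = 8498/32738 = 0.25957603.
SE_no-fpc = √(s²/n) = 18.788939; SE_fpc = √((1−f)s²/n) = 16.167486.
Ratio = √(1−f) = 0.86047892.

0.8605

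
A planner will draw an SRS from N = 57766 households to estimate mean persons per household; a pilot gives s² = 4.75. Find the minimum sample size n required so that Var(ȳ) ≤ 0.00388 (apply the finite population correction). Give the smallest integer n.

1199

Without fpc, n₀ = s²/D = 4.75/0.00388 = 1224.2268.
With fpc, (1 − n/N)·s²/n ≤ D requires n ≥ n₀/(1 + n₀/N) = 1224.2268/(1 + 1224.2268/57766) = 1198.8204.
Rounding up, n = 1199.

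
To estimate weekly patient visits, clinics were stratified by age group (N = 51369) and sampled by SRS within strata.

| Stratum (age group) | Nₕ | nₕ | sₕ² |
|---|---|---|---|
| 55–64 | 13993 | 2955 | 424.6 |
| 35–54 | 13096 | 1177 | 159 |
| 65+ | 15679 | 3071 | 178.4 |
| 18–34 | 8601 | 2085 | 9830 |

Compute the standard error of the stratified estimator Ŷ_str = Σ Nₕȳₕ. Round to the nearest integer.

17860

Var(Ŷ_str) = Σₕ Nₕ²(1 − fₕ)sₕ²/nₕ.
55–64: 13993²·(1 − 2955/13993)·424.6/2955 = 2.2193394 × 10^7.
35–54: 13096²·(1 − 1177/13096)·159/1177 = 2.108624 × 10^7.
65+: 15679²·(1 − 3071/15679)·178.4/3071 = 1.1483641 × 10^7.
18–34: 8601²·(1 − 2085/8601)·9830/2085 = 2.6422718 × 10^8.
Sum = 3.1899046 × 10^8.
SE = √(3.1899046 × 10^8) = 17860.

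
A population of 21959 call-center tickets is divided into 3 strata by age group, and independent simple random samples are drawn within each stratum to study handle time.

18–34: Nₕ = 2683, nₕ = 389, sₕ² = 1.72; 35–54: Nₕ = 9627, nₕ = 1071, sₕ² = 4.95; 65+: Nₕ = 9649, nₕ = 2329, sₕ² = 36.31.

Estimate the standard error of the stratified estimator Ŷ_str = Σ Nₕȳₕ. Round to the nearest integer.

Var(Ŷ_str) = Σₕ Nₕ²(1 − fₕ)sₕ²/nₕ.
18–34: 2683²·(1 − 389/2683)·1.72/389 = 27214.035.
35–54: 9627²·(1 − 1071/9627)·4.95/1071 = 380695.27.
65+: 9649²·(1 − 2329/9649)·36.31/2329 = 1.1011593 × 10^6.
Sum = 1.5090686 × 10^6.
SE = √(1.5090686 × 10^6) = 1228.

1228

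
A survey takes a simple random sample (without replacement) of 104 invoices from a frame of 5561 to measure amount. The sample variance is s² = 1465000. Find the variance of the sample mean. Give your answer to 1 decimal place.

Under SRS without replacement, Var(ȳ) = (1 − f)·s²/n with f = n/N = 104/5561 = 0.01870167.
Var(ȳ) = (1 − 0.01870167)·1465000/104 = 0.98129833·14086.538 = 13823.097.

13823.1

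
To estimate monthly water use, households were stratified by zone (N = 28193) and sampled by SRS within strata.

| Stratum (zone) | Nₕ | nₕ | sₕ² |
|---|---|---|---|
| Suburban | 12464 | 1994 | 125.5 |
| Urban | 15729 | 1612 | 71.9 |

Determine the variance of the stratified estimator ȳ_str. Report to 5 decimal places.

Var(ȳ_str) = Σₕ Wₕ²(1 − fₕ)sₕ²/nₕ with Wₕ = Nₕ/N, N = 28193.
Suburban: Wₕ = 0.44209556; term = 0.44209556²·(1 − 0.15998074)·125.5/1994 = 0.010333326.
Urban: Wₕ = 0.55790444; term = 0.55790444²·(1 − 0.10248585)·71.9/1612 = 0.012460194.
Sum = 0.02279352.

0.02279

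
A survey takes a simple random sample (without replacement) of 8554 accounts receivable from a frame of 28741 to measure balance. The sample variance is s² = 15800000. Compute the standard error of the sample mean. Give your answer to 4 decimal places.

36.0188

Under SRS without replacement, Var(ȳ) = (1 − f)·s²/n with f = n/N = 8554/28741 = 0.29762360.
Var(ȳ) = (1 − 0.29762360)·15800000/8554 = 0.70237640·1847.0891 = 1297.3518.
SE(ȳ) = √(1297.3518) = 36.0188.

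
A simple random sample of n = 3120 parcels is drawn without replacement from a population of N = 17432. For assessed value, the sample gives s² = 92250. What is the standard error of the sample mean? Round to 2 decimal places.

Under SRS without replacement, Var(ȳ) = (1 − f)·s²/n with f = n/N = 3120/17432 = 0.17898118.
Var(ȳ) = (1 − 0.17898118)·92250/3120 = 0.82101882·29.567308 = 24.275316.
SE(ȳ) = √(24.275316) = 4.93.

4.93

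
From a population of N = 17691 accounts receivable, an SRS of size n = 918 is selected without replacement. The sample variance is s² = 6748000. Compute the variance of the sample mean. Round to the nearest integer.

6969

Under SRS without replacement, Var(ȳ) = (1 − f)·s²/n with f = n/N = 918/17691 = 0.05189079.
Var(ȳ) = (1 − 0.05189079)·6748000/918 = 0.94810921·7350.7625 = 6969.3256.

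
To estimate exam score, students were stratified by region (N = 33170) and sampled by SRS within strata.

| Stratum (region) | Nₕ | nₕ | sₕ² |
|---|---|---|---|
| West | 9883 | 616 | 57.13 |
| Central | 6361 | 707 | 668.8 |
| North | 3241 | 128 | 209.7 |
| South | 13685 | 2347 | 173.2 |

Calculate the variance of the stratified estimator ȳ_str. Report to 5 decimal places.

Var(ȳ_str) = Σₕ Wₕ²(1 − fₕ)sₕ²/nₕ with Wₕ = Nₕ/N, N = 33170.
West: Wₕ = 0.29794995; term = 0.29794995²·(1 − 0.06232925)·57.13/616 = 0.0077200574.
Central: Wₕ = 0.19176967; term = 0.19176967²·(1 − 0.11114605)·668.8/707 = 0.030921967.
North: Wₕ = 0.09770877; term = 0.09770877²·(1 − 0.03949398)·209.7/128 = 0.015022965.
South: Wₕ = 0.41257160; term = 0.41257160²·(1 − 0.17150164)·173.2/2347 = 0.010406989.
Sum = 0.064071978.

0.06407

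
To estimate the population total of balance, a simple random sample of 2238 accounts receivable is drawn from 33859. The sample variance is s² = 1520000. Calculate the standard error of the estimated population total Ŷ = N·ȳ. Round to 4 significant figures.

Var(Ŷ) = N²·Var(ȳ) = N²·(1 − n/N)·s²/n.
f = 2238/33859 = 0.06609764; Var(ȳ) = 0.93390236·1520000/2238 = 634.28579.
Var(Ŷ) = 33859² · 634.28579 = 7.2716545 × 10^11.
SE(Ŷ) = √(7.2716545 × 10^11) = 852700.

852700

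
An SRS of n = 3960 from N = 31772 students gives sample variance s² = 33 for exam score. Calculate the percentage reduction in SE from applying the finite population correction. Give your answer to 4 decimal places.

f = n/N = 3960/31772 = 0.12463805.
SE_no-fpc = √(s²/n) = 0.091287093; SE_fpc = √((1−f)s²/n) = 0.085408916.
Ratio = √(1−f) = 0.93560780. Reduction = 100·(1 − 0.93560780) = 6.4392%.

6.4392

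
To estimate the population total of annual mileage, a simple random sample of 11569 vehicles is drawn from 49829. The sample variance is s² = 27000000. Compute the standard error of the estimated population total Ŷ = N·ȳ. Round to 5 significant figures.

Var(Ŷ) = N²·Var(ȳ) = N²·(1 − n/N)·s²/n.
f = 11569/49829 = 0.23217404; Var(ȳ) = 0.76782596·27000000/11569 = 1791.97.
Var(Ŷ) = 49829² · 1791.97 = 4.4493347 × 10^12.
SE(Ŷ) = √(4.4493347 × 10^12) = 2.1093 × 10^6.

2.1093 × 10^6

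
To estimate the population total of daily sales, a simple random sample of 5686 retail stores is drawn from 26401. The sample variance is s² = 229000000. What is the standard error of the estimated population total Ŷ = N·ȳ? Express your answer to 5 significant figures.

Var(Ŷ) = N²·Var(ȳ) = N²·(1 − n/N)·s²/n.
f = 5686/26401 = 0.21537063; Var(ȳ) = 0.78462937·229000000/5686 = 31600.444.
Var(Ŷ) = 26401² · 31600.444 = 2.2025914 × 10^13.
SE(Ŷ) = √(2.2025914 × 10^13) = 4.6932 × 10^6.

4.6932 × 10^6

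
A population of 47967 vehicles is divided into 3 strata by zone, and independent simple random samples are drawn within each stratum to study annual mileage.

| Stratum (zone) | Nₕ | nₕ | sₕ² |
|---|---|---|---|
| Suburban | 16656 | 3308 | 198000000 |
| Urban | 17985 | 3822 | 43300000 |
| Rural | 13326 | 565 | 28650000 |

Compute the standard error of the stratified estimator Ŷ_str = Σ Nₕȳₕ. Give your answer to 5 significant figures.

4.9816 × 10^6

Var(Ŷ_str) = Σₕ Nₕ²(1 − fₕ)sₕ²/nₕ.
Suburban: 16656²·(1 − 3308/16656)·198000000/3308 = 1.3307197 × 10^13.
Urban: 17985²·(1 − 3822/17985)·43300000/3822 = 2.885778 × 10^12.
Rural: 13326²·(1 − 565/13326)·28650000/565 = 8.6230459 × 10^12.
Sum = 2.4816021 × 10^13.
SE = √(2.4816021 × 10^13) = 4.9816 × 10^6.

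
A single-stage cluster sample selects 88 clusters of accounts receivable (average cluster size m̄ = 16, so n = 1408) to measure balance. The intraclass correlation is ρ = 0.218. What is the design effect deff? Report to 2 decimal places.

deff = 1 + (16 − 1)·0.218 = 1 + 3.27 = 4.27.

4.27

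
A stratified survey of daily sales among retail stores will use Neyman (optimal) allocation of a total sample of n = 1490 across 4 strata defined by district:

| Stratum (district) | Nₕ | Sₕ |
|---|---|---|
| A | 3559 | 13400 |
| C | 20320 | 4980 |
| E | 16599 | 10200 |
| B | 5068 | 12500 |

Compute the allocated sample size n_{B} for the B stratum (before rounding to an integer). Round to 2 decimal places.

Neyman allocation: nₕ = n·NₕSₕ / Σⱼ NⱼSⱼ.
Σ NⱼSⱼ = 3559·13400 + 20320·4980 + 16599·10200 + 5068·12500 = 3.81544 × 10^8.
n_{B} = 1490·5068·12500 / (3.81544 × 10^8) = 247.39.

247.39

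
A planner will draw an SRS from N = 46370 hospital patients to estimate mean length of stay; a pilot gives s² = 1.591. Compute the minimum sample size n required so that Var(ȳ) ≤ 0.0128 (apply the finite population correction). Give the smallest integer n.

Without fpc, n₀ = s²/D = 1.591/0.0128 = 124.2969.
With fpc, (1 − n/N)·s²/n ≤ D requires n ≥ n₀/(1 + n₀/N) = 124.2969/(1 + 124.2969/46370) = 123.9646.
Rounding up, n = 124.

124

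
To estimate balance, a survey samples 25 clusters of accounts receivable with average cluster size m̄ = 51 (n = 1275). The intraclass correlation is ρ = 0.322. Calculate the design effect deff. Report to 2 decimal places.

deff = 1 + (51 − 1)·0.322 = 1 + 16.1 = 17.1.

17.10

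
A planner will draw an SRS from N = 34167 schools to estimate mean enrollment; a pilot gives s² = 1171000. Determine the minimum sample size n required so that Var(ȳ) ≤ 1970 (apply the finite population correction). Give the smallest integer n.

585

Without fpc, n₀ = s²/D = 1171000/1970 = 594.4162.
With fpc, (1 − n/N)·s²/n ≤ D requires n ≥ n₀/(1 + n₀/N) = 594.4162/(1 + 594.4162/34167) = 584.2518.
Rounding up, n = 585.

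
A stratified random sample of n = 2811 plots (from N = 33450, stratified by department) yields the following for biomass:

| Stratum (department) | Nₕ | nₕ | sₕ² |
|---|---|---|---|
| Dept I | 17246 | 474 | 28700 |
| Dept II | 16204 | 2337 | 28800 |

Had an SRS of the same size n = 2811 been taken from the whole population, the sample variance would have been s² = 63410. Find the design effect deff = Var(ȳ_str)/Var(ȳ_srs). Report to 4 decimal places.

Var(ȳ_str) = Σ Wₕ²(1−fₕ)sₕ²/nₕ with Wₕ = Nₕ/33450:
  Dept I: (17246/33450)²·(1−474/17246)·28700/474 = 15.65253
  Dept II: (16204/33450)²·(1−2337/16204)·28800/2337 = 2.4748352
  → Var(ȳ_str) = 18.127365.
Var(ȳ_srs) = (1 − 2811/33450)·63410/2811 = 20.662143.
deff = 18.127365 / 20.662143 = 0.8773.

0.8773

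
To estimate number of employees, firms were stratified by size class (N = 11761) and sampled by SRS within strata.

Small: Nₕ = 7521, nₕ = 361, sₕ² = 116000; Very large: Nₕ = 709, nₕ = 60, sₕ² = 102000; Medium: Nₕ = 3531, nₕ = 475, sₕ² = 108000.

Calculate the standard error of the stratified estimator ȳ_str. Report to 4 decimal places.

Var(ȳ_str) = Σₕ Wₕ²(1 − fₕ)sₕ²/nₕ with Wₕ = Nₕ/N, N = 11761.
Small: Wₕ = 0.63948644; term = 0.63948644²·(1 − 0.04799894)·116000/361 = 125.09815.
Very large: Wₕ = 0.06028399; term = 0.06028399²·(1 − 0.08462623)·102000/60 = 5.6552441.
Medium: Wₕ = 0.30022957; term = 0.30022957²·(1 − 0.13452280)·108000/475 = 17.737512.
Sum = 148.49091.
SE = √(148.49091) = 12.1857.

12.1857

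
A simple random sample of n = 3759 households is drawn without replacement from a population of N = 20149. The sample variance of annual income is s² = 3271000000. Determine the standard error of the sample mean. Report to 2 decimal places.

Under SRS without replacement, Var(ȳ) = (1 − f)·s²/n with f = n/N = 3759/20149 = 0.18656013.
Var(ȳ) = (1 − 0.18656013)·3271000000/3759 = 0.81343987·870178.24 = 707837.68.
SE(ȳ) = √(707837.68) = 841.33.

841.33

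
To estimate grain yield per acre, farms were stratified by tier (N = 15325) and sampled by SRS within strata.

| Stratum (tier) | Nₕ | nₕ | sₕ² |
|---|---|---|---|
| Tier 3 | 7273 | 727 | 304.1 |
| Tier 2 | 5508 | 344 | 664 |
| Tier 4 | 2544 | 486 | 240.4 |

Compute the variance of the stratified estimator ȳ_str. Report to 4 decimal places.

0.3296

Var(ȳ_str) = Σₕ Wₕ²(1 − fₕ)sₕ²/nₕ with Wₕ = Nₕ/N, N = 15325.
Tier 3: Wₕ = 0.47458401; term = 0.47458401²·(1 − 0.09995875)·304.1/727 = 0.084795076.
Tier 2: Wₕ = 0.35941272; term = 0.35941272²·(1 − 0.06245461)·664/344 = 0.23377003.
Tier 4: Wₕ = 0.16600326; term = 0.16600326²·(1 − 0.19103774)·240.4/486 = 0.011027059.
Sum = 0.32959217.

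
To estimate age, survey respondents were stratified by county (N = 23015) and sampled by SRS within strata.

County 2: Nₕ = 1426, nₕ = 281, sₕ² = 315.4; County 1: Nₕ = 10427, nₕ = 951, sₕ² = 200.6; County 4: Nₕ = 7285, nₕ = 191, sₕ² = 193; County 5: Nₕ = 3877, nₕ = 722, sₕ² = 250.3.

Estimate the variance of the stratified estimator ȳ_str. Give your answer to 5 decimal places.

0.14940

Var(ȳ_str) = Σₕ Wₕ²(1 − fₕ)sₕ²/nₕ with Wₕ = Nₕ/N, N = 23015.
County 2: Wₕ = 0.06195959; term = 0.06195959²·(1 − 0.19705470)·315.4/281 = 0.0034598592.
County 1: Wₕ = 0.45305236; term = 0.45305236²·(1 − 0.09120552)·200.6/951 = 0.039347114.
County 4: Wₕ = 0.31653270; term = 0.31653270²·(1 − 0.02621826)·193/191 = 0.098587697.
County 5: Wₕ = 0.16845536; term = 0.16845536²·(1 − 0.18622646)·250.3/722 = 0.0080056548.
Sum = 0.14940033.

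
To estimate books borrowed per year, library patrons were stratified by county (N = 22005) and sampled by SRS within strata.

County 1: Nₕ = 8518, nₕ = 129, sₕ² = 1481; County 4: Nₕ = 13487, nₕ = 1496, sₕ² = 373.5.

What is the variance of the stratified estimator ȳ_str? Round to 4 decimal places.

Var(ȳ_str) = Σₕ Wₕ²(1 − fₕ)sₕ²/nₕ with Wₕ = Nₕ/N, N = 22005.
County 1: Wₕ = 0.38709384; term = 0.38709384²·(1 − 0.01514440)·1481/129 = 1.6942225.
County 4: Wₕ = 0.61290616; term = 0.61290616²·(1 − 0.11092163)·373.5/1496 = 0.083384826.
Sum = 1.7776073.

1.7776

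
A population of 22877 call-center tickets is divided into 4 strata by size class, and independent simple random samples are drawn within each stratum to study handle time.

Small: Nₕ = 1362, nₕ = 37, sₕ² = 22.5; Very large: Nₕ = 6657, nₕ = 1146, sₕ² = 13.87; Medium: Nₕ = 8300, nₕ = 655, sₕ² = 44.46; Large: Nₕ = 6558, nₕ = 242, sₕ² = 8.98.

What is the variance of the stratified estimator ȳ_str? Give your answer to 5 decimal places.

0.01411

Var(ȳ_str) = Σₕ Wₕ²(1 − fₕ)sₕ²/nₕ with Wₕ = Nₕ/N, N = 22877.
Small: Wₕ = 0.05953578; term = 0.05953578²·(1 − 0.02716593)·22.5/37 = 0.0020968899.
Very large: Wₕ = 0.29099095; term = 0.29099095²·(1 − 0.17214962)·13.87/1146 = 8.4840392 × 10^-4.
Medium: Wₕ = 0.36280981; term = 0.36280981²·(1 − 0.07891566)·44.46/655 = 0.0082297302.
Large: Wₕ = 0.28666346; term = 0.28666346²·(1 − 0.03690149)·8.98/242 = 0.0029368134.
Sum = 0.014111837.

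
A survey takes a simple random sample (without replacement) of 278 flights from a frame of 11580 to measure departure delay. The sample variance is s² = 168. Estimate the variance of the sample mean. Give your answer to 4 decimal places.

0.5898

Under SRS without replacement, Var(ȳ) = (1 − f)·s²/n with f = n/N = 278/11580 = 0.02400691.
Var(ȳ) = (1 − 0.02400691)·168/278 = 0.97599309·0.60431655 = 0.58980877.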